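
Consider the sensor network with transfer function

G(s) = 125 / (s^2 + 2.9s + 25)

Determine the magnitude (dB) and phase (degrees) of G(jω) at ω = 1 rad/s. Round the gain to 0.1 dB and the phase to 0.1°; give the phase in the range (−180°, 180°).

14.3 dB, -6.9°

At s = jω = j1:
quadratic: (j1)² + 2.9·j1 + 25 = 24 + j2.9 → |·| ≈ 24.175, ∠ ≈ 6.89°
|G| = 125 / 24.175 ≈ 5.1706
Gain = 20 log₁₀(5.1706) ≈ 14.27 dB
∠G = 0.00° − 6.89° = -6.89°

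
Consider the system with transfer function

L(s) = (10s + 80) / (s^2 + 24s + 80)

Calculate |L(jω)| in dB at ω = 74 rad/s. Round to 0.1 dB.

Substitute s = j74:
Numerator: 10(j74) + 80 = 80 + j740
Denominator: (j74)^2 + 24(j74) + 80 = -5396 + j1776
|N| = √(80² + 740²) ≈ 744.31, ∠N ≈ 83.83°
|D| = √(5396² + 1776²) ≈ 5680.8, ∠D ≈ 161.78°
|L| = 744.31 / 5680.8 ≈ 0.13102
Gain = 20 log₁₀(0.13102) ≈ -17.65 dB

-17.7 dB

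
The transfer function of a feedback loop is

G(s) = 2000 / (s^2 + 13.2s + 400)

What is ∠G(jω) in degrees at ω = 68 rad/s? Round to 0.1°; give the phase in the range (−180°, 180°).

-168.0°

At s = jω = j68:
quadratic: (j68)² + 13.2·j68 + 400 = -4224 + j897.6 → |·| ≈ 4318.3, ∠ ≈ 168.00°
∠G = 0.00° − 168.00° = -168.00°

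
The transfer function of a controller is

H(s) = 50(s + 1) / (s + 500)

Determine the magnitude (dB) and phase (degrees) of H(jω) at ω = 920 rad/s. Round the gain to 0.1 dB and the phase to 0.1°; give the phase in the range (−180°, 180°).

At s = jω = j920:
zero (s+1): 1 + j920 → |·| = √(1²+920²) = √846401 ≈ 920, ∠ = arctan(920/1) ≈ 89.94°
pole (s+500): 500 + j920 → |·| = √(500²+920²) = √1096400 ≈ 1047.1, ∠ = arctan(920/500) ≈ 61.48°
|H| = 50 · 920 / 1047.1 ≈ 43.931
Gain = 20 log₁₀(43.931) ≈ 32.86 dB
∠H = 89.94° − 61.48° = 28.46°

32.9 dB, 28.5°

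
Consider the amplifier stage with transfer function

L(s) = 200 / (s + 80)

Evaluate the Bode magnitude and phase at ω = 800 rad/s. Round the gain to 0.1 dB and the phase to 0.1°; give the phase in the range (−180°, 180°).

-12.1 dB, -84.3°

Substitute s = j800:
Numerator: 200 = 200 + j0
Denominator: (j800) + 80 = 80 + j800
|N| = √(200² + 0²) ≈ 200, ∠N ≈ 0.00°
|D| = √(80² + 800²) ≈ 803.99, ∠D ≈ 84.29°
|L| = 200 / 803.99 ≈ 0.24876
Gain = 20 log₁₀(0.24876) ≈ -12.08 dB
∠L = 0.00° − 84.29° = -84.29°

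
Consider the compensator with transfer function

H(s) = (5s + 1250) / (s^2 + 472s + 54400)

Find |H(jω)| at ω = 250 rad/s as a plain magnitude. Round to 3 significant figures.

0.0149

Substitute s = j250:
Numerator: 5(j250) + 1250 = 1250 + j1250
Denominator: (j250)^2 + 472(j250) + 54400 = -8100 + j118000
|N| = √(1250² + 1250²) ≈ 1767.8, ∠N ≈ 45.00°
|D| = √(8100² + 118000²) ≈ 1.1828e+05, ∠D ≈ 93.93°
|H| = 1767.8 / 1.1828e+05 ≈ 0.014946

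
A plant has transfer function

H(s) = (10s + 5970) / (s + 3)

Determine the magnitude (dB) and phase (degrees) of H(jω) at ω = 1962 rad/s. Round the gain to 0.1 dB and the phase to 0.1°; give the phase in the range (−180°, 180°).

Substitute s = j1962:
Numerator: 10(j1962) + 5970 = 5970 + j19620
Denominator: (j1962) + 3 = 3 + j1962
|N| = √(5970² + 19620²) ≈ 20508, ∠N ≈ 73.08°
|D| = √(3² + 1962²) ≈ 1962, ∠D ≈ 89.91°
|H| = 20508 / 1962 ≈ 10.453
Gain = 20 log₁₀(10.453) ≈ 20.38 dB
∠H = 73.08° − 89.91° = -16.83°

20.4 dB, -16.8°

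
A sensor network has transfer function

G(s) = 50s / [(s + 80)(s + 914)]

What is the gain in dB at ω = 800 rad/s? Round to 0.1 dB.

-27.8 dB

At s = jω = j800:
zero at origin: s = j800 → |·| = 800, ∠ = 90.00°
pole (s+80): 80 + j800 → |·| = √(80²+800²) = √646400 ≈ 803.99, ∠ = arctan(800/80) ≈ 84.29°
pole (s+914): 914 + j800 → |·| = √(914²+800²) = √1475396 ≈ 1214.7, ∠ = arctan(800/914) ≈ 41.19°
|G| = 50 · 800 / 9.7661e+05 ≈ 0.040958
Gain = 20 log₁₀(0.040958) ≈ -27.75 dB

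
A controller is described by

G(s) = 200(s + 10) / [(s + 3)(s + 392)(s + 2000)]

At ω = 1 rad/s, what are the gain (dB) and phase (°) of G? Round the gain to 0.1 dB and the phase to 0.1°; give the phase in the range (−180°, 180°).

At s = jω = j1:
zero (s+10): 10 + j1 → |·| = √(10²+1²) = √101 ≈ 10.05, ∠ = arctan(1/10) ≈ 5.71°
pole (s+3): 3 + j1 → |·| = √(3²+1²) = √10 ≈ 3.1623, ∠ = arctan(1/3) ≈ 18.43°
pole (s+392): 392 + j1 → |·| = √(392²+1²) = √153665 ≈ 392, ∠ = arctan(1/392) ≈ 0.15°
pole (s+2000): 2000 + j1 → |·| = √(2000²+1²) = √4000001 ≈ 2000, ∠ = arctan(1/2000) ≈ 0.03°
|G| = 200 · 10.05 / 2.4792e+06 ≈ 0.00081075
Gain = 20 log₁₀(0.00081075) ≈ -61.82 dB
∠G = 5.71° − 18.61° = -12.90°

-61.8 dB, -12.9°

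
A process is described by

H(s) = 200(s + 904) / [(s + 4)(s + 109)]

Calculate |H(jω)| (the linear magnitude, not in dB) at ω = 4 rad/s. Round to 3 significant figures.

At s = jω = j4:
zero (s+904): 904 + j4 → |·| = √(904²+4²) = √817232 ≈ 904.01, ∠ = arctan(4/904) ≈ 0.25°
pole (s+4): 4 + j4 → |·| = √(4²+4²) = √32 ≈ 5.6569, ∠ = arctan(4/4) ≈ 45.00°
pole (s+109): 109 + j4 → |·| = √(109²+4²) = √11897 ≈ 109.07, ∠ = arctan(4/109) ≈ 2.10°
|H| = 200 · 904.01 / 617 ≈ 293.03

293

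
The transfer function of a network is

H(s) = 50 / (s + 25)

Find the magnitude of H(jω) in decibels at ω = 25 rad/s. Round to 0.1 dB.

3.0 dB

At s = jω = j25:
pole (s+25): 25 + j25 → |·| = √(25²+25²) = √1250 ≈ 35.355, ∠ = arctan(25/25) ≈ 45.00°
|H| = 50 / 35.355 ≈ 1.4142
Gain = 20 log₁₀(1.4142) ≈ 3.01 dB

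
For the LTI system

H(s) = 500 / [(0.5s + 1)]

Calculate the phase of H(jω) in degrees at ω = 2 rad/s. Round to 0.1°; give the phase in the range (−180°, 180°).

At ω = 2 rad/s:
pole (1 + j2·0.5) = 1 + j1 → |·| ≈ 1.4142, ∠ ≈ 45.00°
∠H = (0°) − (45.00°) = -45.00°

-45.0°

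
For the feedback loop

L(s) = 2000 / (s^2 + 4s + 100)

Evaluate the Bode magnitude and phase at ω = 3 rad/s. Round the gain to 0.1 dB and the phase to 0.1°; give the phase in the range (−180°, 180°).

26.8 dB, -7.5°

At s = jω = j3:
quadratic: (j3)² + 4·j3 + 100 = 91 + j12 → |·| ≈ 91.788, ∠ ≈ 7.51°
|L| = 2000 / 91.788 ≈ 21.789
Gain = 20 log₁₀(21.789) ≈ 26.76 dB
∠L = 0.00° − 7.51° = -7.51°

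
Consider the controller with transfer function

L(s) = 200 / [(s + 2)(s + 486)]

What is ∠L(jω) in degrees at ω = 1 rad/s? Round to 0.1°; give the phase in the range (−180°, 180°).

-26.7°

At s = jω = j1:
pole (s+2): 2 + j1 → |·| = √(2²+1²) = √5 ≈ 2.2361, ∠ = arctan(1/2) ≈ 26.57°
pole (s+486): 486 + j1 → |·| = √(486²+1²) = √236197 ≈ 486, ∠ = arctan(1/486) ≈ 0.12°
∠L = 0.00° − 26.69° = -26.69°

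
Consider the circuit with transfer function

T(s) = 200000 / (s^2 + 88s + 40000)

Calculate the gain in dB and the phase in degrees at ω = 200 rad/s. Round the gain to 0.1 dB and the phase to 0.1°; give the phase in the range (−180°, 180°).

At s = jω = j200:
quadratic: (j200)² + 88·j200 + 40000 = 0 + j17600 → |·| ≈ 17600, ∠ ≈ 90.00°
|T| = 200000 / 17600 ≈ 11.364
Gain = 20 log₁₀(11.364) ≈ 21.11 dB
∠T = 0.00° − 90.00° = -90.00°

21.1 dB, -90.0°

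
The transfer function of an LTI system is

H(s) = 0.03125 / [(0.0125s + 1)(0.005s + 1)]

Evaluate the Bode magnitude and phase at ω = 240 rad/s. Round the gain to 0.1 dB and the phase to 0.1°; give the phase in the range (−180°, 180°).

-44.0 dB, -121.8°

At ω = 240 rad/s:
pole (1 + j240·0.0125) = 1 + j3 → |·| ≈ 3.1623, ∠ ≈ 71.57°
pole (1 + j240·0.005) = 1 + j1.2 → |·| ≈ 1.562, ∠ ≈ 50.19°
|H| = 0.03125 · 1 / (3.1623 · 1.562) ≈ 0.0063265
Gain = 20 log₁₀(0.0063265) ≈ -43.98 dB
∠H = (0°) − (71.57° + 50.19°) = -121.76°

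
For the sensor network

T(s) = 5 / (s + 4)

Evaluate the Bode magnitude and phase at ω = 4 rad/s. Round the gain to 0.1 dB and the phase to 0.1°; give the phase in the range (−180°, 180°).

-1.1 dB, -45.0°

At s = jω = j4:
pole (s+4): 4 + j4 → |·| = √(4²+4²) = √32 ≈ 5.6569, ∠ = arctan(4/4) ≈ 45.00°
|T| = 5 / 5.6569 ≈ 0.88388
Gain = 20 log₁₀(0.88388) ≈ -1.07 dB
∠T = 0.00° − 45.00° = -45.00°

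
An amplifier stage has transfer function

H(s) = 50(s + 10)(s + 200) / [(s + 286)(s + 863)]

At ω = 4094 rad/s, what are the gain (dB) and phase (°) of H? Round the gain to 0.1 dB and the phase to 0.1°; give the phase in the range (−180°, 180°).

At s = jω = j4094:
zero (s+10): 10 + j4094 → |·| = √(10²+4094²) = √16760936 ≈ 4094, ∠ = arctan(4094/10) ≈ 89.86°
zero (s+200): 200 + j4094 → |·| = √(200²+4094²) = √16800836 ≈ 4098.9, ∠ = arctan(4094/200) ≈ 87.20°
pole (s+286): 286 + j4094 → |·| = √(286²+4094²) = √16842632 ≈ 4104, ∠ = arctan(4094/286) ≈ 86.00°
pole (s+863): 863 + j4094 → |·| = √(863²+4094²) = √17505605 ≈ 4184, ∠ = arctan(4094/863) ≈ 78.10°
|H| = 50 · 1.6781e+07 / 1.7171e+07 ≈ 48.864
Gain = 20 log₁₀(48.864) ≈ 33.78 dB
∠H = 177.06° − 164.10° = 12.96°

33.8 dB, 13.0°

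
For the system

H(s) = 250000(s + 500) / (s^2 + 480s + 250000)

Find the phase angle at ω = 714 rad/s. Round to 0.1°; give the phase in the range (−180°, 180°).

-72.2°

At s = jω = j714:
zero (s+500): 500 + j714 → |·| = √(500²+714²) = √759796 ≈ 871.66, ∠ = arctan(714/500) ≈ 55.00°
quadratic: (j714)² + 480·j714 + 250000 = -259796 + j342720 → |·| ≈ 4.3006e+05, ∠ ≈ 127.16°
∠H = 55.00° − 127.16° = -72.16°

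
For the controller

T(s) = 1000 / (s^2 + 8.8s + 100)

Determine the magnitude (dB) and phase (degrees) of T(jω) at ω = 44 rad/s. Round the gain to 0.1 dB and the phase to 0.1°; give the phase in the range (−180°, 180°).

-5.5 dB, -168.1°

At s = jω = j44:
quadratic: (j44)² + 8.8·j44 + 100 = -1836 + j387.2 → |·| ≈ 1876.4, ∠ ≈ 168.09°
|T| = 1000 / 1876.4 ≈ 0.53294
Gain = 20 log₁₀(0.53294) ≈ -5.47 dB
∠T = 0.00° − 168.09° = -168.09°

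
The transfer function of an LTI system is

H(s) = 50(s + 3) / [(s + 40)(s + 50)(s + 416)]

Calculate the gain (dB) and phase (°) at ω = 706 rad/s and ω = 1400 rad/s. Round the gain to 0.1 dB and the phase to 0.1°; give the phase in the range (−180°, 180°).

ω = 706: -81.3 dB, -142.4°; ω = 1400: -92.2 dB, -159.9°

At s = jω = j706:
zero (s+3): 3 + j706 → |·| = √(3²+706²) = √498445 ≈ 706.01, ∠ = arctan(706/3) ≈ 89.76°
pole (s+40): 40 + j706 → |·| = √(40²+706²) = √500036 ≈ 707.13, ∠ = arctan(706/40) ≈ 86.76°
pole (s+50): 50 + j706 → |·| = √(50²+706²) = √500936 ≈ 707.77, ∠ = arctan(706/50) ≈ 85.95°
pole (s+416): 416 + j706 → |·| = √(416²+706²) = √671492 ≈ 819.45, ∠ = arctan(706/416) ≈ 59.49°
|H| = 50 · 706.01 / 4.1012e+08 ≈ 8.6074e-05
Gain = 20 log₁₀(8.6074e-05) ≈ -81.30 dB
∠H = 89.76° − 232.20° = -142.44°

At s = jω = j1400:
zero (s+3): 3 + j1400 → |·| = √(3²+1400²) = √1960009 ≈ 1400, ∠ = arctan(1400/3) ≈ 89.88°
pole (s+40): 40 + j1400 → |·| = √(40²+1400²) = √1961600 ≈ 1400.6, ∠ = arctan(1400/40) ≈ 88.36°
pole (s+50): 50 + j1400 → |·| = √(50²+1400²) = √1962500 ≈ 1400.9, ∠ = arctan(1400/50) ≈ 87.95°
pole (s+416): 416 + j1400 → |·| = √(416²+1400²) = √2133056 ≈ 1460.5, ∠ = arctan(1400/416) ≈ 73.45°
|H| = 50 · 1400 / 2.8656e+09 ≈ 2.4428e-05
Gain = 20 log₁₀(2.4428e-05) ≈ -92.24 dB
∠H = 89.88° − 249.76° = -159.88°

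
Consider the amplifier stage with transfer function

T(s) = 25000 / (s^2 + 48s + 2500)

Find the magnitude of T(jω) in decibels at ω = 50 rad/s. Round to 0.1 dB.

At s = jω = j50:
quadratic: (j50)² + 48·j50 + 2500 = 0 + j2400 → |·| ≈ 2400, ∠ ≈ 90.00°
|T| = 25000 / 2400 ≈ 10.417
Gain = 20 log₁₀(10.417) ≈ 20.35 dB

20.4 dB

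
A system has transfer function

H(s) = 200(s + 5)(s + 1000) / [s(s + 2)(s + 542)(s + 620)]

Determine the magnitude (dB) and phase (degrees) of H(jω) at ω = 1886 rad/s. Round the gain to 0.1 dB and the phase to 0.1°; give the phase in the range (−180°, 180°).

At s = jω = j1886:
zero (s+5): 5 + j1886 → |·| = √(5²+1886²) = √3557021 ≈ 1886, ∠ = arctan(1886/5) ≈ 89.85°
zero (s+1000): 1000 + j1886 → |·| = √(1000²+1886²) = √4556996 ≈ 2134.7, ∠ = arctan(1886/1000) ≈ 62.07°
pole (s+2): 2 + j1886 → |·| = √(2²+1886²) = √3557000 ≈ 1886, ∠ = arctan(1886/2) ≈ 89.94°
pole (s+542): 542 + j1886 → |·| = √(542²+1886²) = √3850760 ≈ 1962.3, ∠ = arctan(1886/542) ≈ 73.97°
pole (s+620): 620 + j1886 → |·| = √(620²+1886²) = √3941396 ≈ 1985.3, ∠ = arctan(1886/620) ≈ 71.80°
pole at origin: |s| = 1886, ∠ = 90.00° (in denominator)
|H| = 200 · 4.026e+06 / 1.3857e+13 ≈ 5.8108e-05
Gain = 20 log₁₀(5.8108e-05) ≈ -84.72 dB
∠H = 151.92° − 325.71° = -173.79°

-84.7 dB, -173.8°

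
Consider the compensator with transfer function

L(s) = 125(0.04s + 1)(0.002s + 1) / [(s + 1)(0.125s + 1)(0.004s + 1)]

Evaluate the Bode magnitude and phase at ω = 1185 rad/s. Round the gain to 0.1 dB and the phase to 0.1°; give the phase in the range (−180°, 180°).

At ω = 1185 rad/s:
zero (1 + j1185·0.04) = 1 + j47.4 → |·| ≈ 47.411, ∠ ≈ 88.79°
zero (1 + j1185·0.002) = 1 + j2.37 → |·| ≈ 2.5723, ∠ ≈ 67.12°
pole (1 + j1185·1) = 1 + j1185 → |·| ≈ 1185, ∠ ≈ 89.95°
pole (1 + j1185·0.125) = 1 + j148.125 → |·| ≈ 148.13, ∠ ≈ 89.61°
pole (1 + j1185·0.004) = 1 + j4.74 → |·| ≈ 4.8443, ∠ ≈ 78.09°
|L| = 125 · 47.411 · 2.5723 / (1185 · 148.13 · 4.8443) ≈ 0.017927
Gain = 20 log₁₀(0.017927) ≈ -34.93 dB
∠L = (88.79° + 67.12°) − (89.95° + 89.61° + 78.09°) = -101.74°

-34.9 dB, -101.7°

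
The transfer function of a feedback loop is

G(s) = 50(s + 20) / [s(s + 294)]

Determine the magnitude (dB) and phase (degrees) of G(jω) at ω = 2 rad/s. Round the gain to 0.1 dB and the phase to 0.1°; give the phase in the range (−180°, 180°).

4.7 dB, -84.7°

At s = jω = j2:
zero (s+20): 20 + j2 → |·| = √(20²+2²) = √404 ≈ 20.1, ∠ = arctan(2/20) ≈ 5.71°
pole (s+294): 294 + j2 → |·| = √(294²+2²) = √86440 ≈ 294.01, ∠ = arctan(2/294) ≈ 0.39°
pole at origin: |s| = 2, ∠ = 90.00° (in denominator)
|G| = 50 · 20.1 / 588.02 ≈ 1.7091
Gain = 20 log₁₀(1.7091) ≈ 4.66 dB
∠G = 5.71° − 90.39° = -84.68°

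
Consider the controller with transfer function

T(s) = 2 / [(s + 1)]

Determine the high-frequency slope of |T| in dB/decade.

-20 dB/decade

Each pole contributes −20 dB/decade at high frequency; each zero contributes +20 dB/decade.
Net: 0 zero(s) − 1 pole(s) → -20 dB/decade.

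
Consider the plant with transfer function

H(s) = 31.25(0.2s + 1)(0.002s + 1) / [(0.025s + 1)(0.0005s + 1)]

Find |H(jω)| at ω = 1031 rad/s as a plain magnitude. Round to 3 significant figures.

At ω = 1031 rad/s:
zero (1 + j1031·0.2) = 1 + j206.2 → |·| ≈ 206.2, ∠ ≈ 89.72°
zero (1 + j1031·0.002) = 1 + j2.062 → |·| ≈ 2.2917, ∠ ≈ 64.13°
pole (1 + j1031·0.025) = 1 + j25.775 → |·| ≈ 25.794, ∠ ≈ 87.78°
pole (1 + j1031·0.0005) = 1 + j0.5155 → |·| ≈ 1.1251, ∠ ≈ 27.27°
|H| = 31.25 · 206.2 · 2.2917 / (25.794 · 1.1251) ≈ 508.85

509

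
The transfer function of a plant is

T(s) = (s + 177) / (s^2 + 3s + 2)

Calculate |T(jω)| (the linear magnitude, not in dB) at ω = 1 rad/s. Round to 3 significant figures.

56.0

Substitute s = j1:
Numerator: (j1) + 177 = 177 + j1
Denominator: (j1)^2 + 3(j1) + 2 = 1 + j3
|N| = √(177² + 1²) ≈ 177, ∠N ≈ 0.32°
|D| = √(1² + 3²) ≈ 3.1623, ∠D ≈ 71.57°
|T| = 177 / 3.1623 ≈ 55.972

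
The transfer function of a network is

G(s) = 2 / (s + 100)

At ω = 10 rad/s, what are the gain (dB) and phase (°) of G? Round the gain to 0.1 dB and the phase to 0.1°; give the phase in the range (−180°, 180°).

-34.0 dB, -5.7°

At s = jω = j10:
pole (s+100): 100 + j10 → |·| = √(100²+10²) = √10100 ≈ 100.5, ∠ = arctan(10/100) ≈ 5.71°
|G| = 2 / 100.5 ≈ 0.0199
Gain = 20 log₁₀(0.0199) ≈ -34.02 dB
∠G = 0.00° − 5.71° = -5.71°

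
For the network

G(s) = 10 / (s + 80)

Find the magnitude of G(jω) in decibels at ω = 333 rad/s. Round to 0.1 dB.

-30.7 dB

At s = jω = j333:
pole (s+80): 80 + j333 → |·| = √(80²+333²) = √117289 ≈ 342.47, ∠ = arctan(333/80) ≈ 76.49°
|G| = 10 / 342.47 ≈ 0.0292
Gain = 20 log₁₀(0.0292) ≈ -30.69 dB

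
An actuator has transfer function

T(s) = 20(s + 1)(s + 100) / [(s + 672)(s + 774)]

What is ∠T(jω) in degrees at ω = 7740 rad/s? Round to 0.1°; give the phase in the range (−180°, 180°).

At s = jω = j7740:
zero (s+1): 1 + j7740 → |·| = √(1²+7740²) = √59907601 ≈ 7740, ∠ = arctan(7740/1) ≈ 89.99°
zero (s+100): 100 + j7740 → |·| = √(100²+7740²) = √59917600 ≈ 7740.6, ∠ = arctan(7740/100) ≈ 89.26°
pole (s+672): 672 + j7740 → |·| = √(672²+7740²) = √60359184 ≈ 7769.1, ∠ = arctan(7740/672) ≈ 85.04°
pole (s+774): 774 + j7740 → |·| = √(774²+7740²) = √60506676 ≈ 7778.6, ∠ = arctan(7740/774) ≈ 84.29°
∠T = 179.25° − 169.33° = 9.92°

9.9°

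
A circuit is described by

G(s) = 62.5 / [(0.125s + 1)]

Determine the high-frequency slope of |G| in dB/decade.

-20 dB/decade

Each pole contributes −20 dB/decade at high frequency; each zero contributes +20 dB/decade.
Net: 0 zero(s) − 1 pole(s) → -20 dB/decade.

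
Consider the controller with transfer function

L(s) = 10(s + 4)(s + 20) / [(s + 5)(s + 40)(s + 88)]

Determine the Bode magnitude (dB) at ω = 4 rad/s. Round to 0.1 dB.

-25.9 dB

At s = jω = j4:
zero (s+4): 4 + j4 → |·| = √(4²+4²) = √32 ≈ 5.6569, ∠ = arctan(4/4) ≈ 45.00°
zero (s+20): 20 + j4 → |·| = √(20²+4²) = √416 ≈ 20.396, ∠ = arctan(4/20) ≈ 11.31°
pole (s+5): 5 + j4 → |·| = √(5²+4²) = √41 ≈ 6.4031, ∠ = arctan(4/5) ≈ 38.66°
pole (s+40): 40 + j4 → |·| = √(40²+4²) = √1616 ≈ 40.2, ∠ = arctan(4/40) ≈ 5.71°
pole (s+88): 88 + j4 → |·| = √(88²+4²) = √7760 ≈ 88.091, ∠ = arctan(4/88) ≈ 2.60°
|L| = 10 · 115.38 / 22675 ≈ 0.050884
Gain = 20 log₁₀(0.050884) ≈ -25.87 dB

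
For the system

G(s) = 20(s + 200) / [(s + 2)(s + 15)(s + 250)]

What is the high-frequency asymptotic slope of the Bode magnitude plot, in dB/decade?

-40 dB/decade

Each pole contributes −20 dB/decade at high frequency; each zero contributes +20 dB/decade.
Net: 1 zero(s) − 3 pole(s) → -40 dB/decade.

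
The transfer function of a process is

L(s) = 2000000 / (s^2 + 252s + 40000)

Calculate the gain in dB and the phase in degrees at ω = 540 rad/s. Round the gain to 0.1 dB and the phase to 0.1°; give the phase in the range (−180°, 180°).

16.9 dB, -151.6°

At s = jω = j540:
quadratic: (j540)² + 252·j540 + 40000 = -251600 + j136080 → |·| ≈ 2.8604e+05, ∠ ≈ 151.59°
|L| = 2000000 / 2.8604e+05 ≈ 6.992
Gain = 20 log₁₀(6.992) ≈ 16.89 dB
∠L = 0.00° − 151.59° = -151.59°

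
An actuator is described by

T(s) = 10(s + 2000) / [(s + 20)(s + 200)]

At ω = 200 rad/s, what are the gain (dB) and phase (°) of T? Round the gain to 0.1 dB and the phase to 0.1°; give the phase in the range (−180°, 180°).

At s = jω = j200:
zero (s+2000): 2000 + j200 → |·| = √(2000²+200²) = √4040000 ≈ 2010, ∠ = arctan(200/2000) ≈ 5.71°
pole (s+20): 20 + j200 → |·| = √(20²+200²) = √40400 ≈ 201, ∠ = arctan(200/20) ≈ 84.29°
pole (s+200): 200 + j200 → |·| = √(200²+200²) = √80000 ≈ 282.84, ∠ = arctan(200/200) ≈ 45.00°
|T| = 10 · 2010 / 56851 ≈ 0.35356
Gain = 20 log₁₀(0.35356) ≈ -9.03 dB
∠T = 5.71° − 129.29° = -123.58°

-9.0 dB, -123.6°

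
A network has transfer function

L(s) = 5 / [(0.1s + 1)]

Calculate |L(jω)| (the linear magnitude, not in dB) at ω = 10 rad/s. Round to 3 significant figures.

3.54

At ω = 10 rad/s:
pole (1 + j10·0.1) = 1 + j1 → |·| ≈ 1.4142, ∠ ≈ 45.00°
|L| = 5 · 1 / (1.4142) ≈ 3.5356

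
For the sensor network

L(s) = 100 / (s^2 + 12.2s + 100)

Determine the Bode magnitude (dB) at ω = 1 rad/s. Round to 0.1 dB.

0.0 dB

At s = jω = j1:
quadratic: (j1)² + 12.2·j1 + 100 = 99 + j12.2 → |·| ≈ 99.749, ∠ ≈ 7.03°
|L| = 100 / 99.749 ≈ 1.0025
Gain = 20 log₁₀(1.0025) ≈ 0.02 dB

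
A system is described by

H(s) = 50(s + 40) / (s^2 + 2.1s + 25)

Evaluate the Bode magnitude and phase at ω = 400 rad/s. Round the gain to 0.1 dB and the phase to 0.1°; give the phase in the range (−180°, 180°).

-18.0 dB, -95.4°

At s = jω = j400:
zero (s+40): 40 + j400 → |·| = √(40²+400²) = √161600 ≈ 402, ∠ = arctan(400/40) ≈ 84.29°
quadratic: (j400)² + 2.1·j400 + 25 = -159975 + j840 → |·| ≈ 1.5998e+05, ∠ ≈ 179.70°
|H| = 50 · 402 / 1.5998e+05 ≈ 0.12564
Gain = 20 log₁₀(0.12564) ≈ -18.02 dB
∠H = 84.29° − 179.70° = -95.41°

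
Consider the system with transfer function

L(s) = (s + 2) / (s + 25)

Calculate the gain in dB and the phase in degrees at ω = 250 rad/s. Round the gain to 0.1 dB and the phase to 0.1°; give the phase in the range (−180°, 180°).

-0.0 dB, 5.3°

Substitute s = j250:
Numerator: (j250) + 2 = 2 + j250
Denominator: (j250) + 25 = 25 + j250
|N| = √(2² + 250²) ≈ 250.01, ∠N ≈ 89.54°
|D| = √(25² + 250²) ≈ 251.25, ∠D ≈ 84.29°
|L| = 250.01 / 251.25 ≈ 0.99506
Gain = 20 log₁₀(0.99506) ≈ -0.04 dB
∠L = 89.54° − 84.29° = 5.25°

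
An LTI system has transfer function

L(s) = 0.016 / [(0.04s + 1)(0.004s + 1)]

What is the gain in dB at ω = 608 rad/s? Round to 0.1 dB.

At ω = 608 rad/s:
pole (1 + j608·0.04) = 1 + j24.32 → |·| ≈ 24.341, ∠ ≈ 87.65°
pole (1 + j608·0.004) = 1 + j2.432 → |·| ≈ 2.6296, ∠ ≈ 67.65°
|L| = 0.016 · 1 / (24.341 · 2.6296) ≈ 0.00024997
Gain = 20 log₁₀(0.00024997) ≈ -72.04 dB

-72.0 dB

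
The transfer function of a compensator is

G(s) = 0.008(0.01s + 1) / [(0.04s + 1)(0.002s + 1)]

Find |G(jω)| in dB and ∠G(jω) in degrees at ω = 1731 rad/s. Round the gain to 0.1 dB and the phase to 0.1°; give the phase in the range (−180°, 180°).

At ω = 1731 rad/s:
zero (1 + j1731·0.01) = 1 + j17.31 → |·| ≈ 17.339, ∠ ≈ 86.69°
pole (1 + j1731·0.04) = 1 + j69.24 → |·| ≈ 69.247, ∠ ≈ 89.17°
pole (1 + j1731·0.002) = 1 + j3.462 → |·| ≈ 3.6035, ∠ ≈ 73.89°
|G| = 0.008 · 17.339 / (69.247 · 3.6035) ≈ 0.00055589
Gain = 20 log₁₀(0.00055589) ≈ -65.10 dB
∠G = (86.69°) − (89.17° + 73.89°) = -76.37°

-65.1 dB, -76.4°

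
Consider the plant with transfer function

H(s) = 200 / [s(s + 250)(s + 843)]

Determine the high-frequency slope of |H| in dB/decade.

Each pole contributes −20 dB/decade at high frequency; each zero contributes +20 dB/decade.
Net: 0 zero(s) − 3 pole(s) → -60 dB/decade.

-60 dB/decade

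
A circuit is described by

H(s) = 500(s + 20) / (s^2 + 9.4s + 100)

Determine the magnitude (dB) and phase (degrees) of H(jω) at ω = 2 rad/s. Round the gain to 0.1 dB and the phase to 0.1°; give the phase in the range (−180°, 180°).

At s = jω = j2:
zero (s+20): 20 + j2 → |·| = √(20²+2²) = √404 ≈ 20.1, ∠ = arctan(2/20) ≈ 5.71°
quadratic: (j2)² + 9.4·j2 + 100 = 96 + j18.8 → |·| ≈ 97.824, ∠ ≈ 11.08°
|H| = 500 · 20.1 / 97.824 ≈ 102.74
Gain = 20 log₁₀(102.74) ≈ 40.23 dB
∠H = 5.71° − 11.08° = -5.37°

40.2 dB, -5.4°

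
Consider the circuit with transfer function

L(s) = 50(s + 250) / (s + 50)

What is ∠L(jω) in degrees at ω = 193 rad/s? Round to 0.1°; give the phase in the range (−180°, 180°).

At s = jω = j193:
zero (s+250): 250 + j193 → |·| = √(250²+193²) = √99749 ≈ 315.83, ∠ = arctan(193/250) ≈ 37.67°
pole (s+50): 50 + j193 → |·| = √(50²+193²) = √39749 ≈ 199.37, ∠ = arctan(193/50) ≈ 75.48°
∠L = 37.67° − 75.48° = -37.81°

-37.8°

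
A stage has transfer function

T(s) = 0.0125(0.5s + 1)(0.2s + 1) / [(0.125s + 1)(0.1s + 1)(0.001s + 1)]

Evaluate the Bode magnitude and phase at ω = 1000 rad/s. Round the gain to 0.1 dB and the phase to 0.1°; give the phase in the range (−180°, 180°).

-23.0 dB, -44.4°

At ω = 1000 rad/s:
zero (1 + j1000·0.5) = 1 + j500 → |·| ≈ 500, ∠ ≈ 89.89°
zero (1 + j1000·0.2) = 1 + j200 → |·| ≈ 200, ∠ ≈ 89.71°
pole (1 + j1000·0.125) = 1 + j125 → |·| ≈ 125, ∠ ≈ 89.54°
pole (1 + j1000·0.1) = 1 + j100 → |·| ≈ 100, ∠ ≈ 89.43°
pole (1 + j1000·0.001) = 1 + j1 → |·| ≈ 1.4142, ∠ ≈ 45.00°
|T| = 0.0125 · 500 · 200 / (125 · 100 · 1.4142) ≈ 0.070711
Gain = 20 log₁₀(0.070711) ≈ -23.01 dB
∠T = (89.89° + 89.71°) − (89.54° + 89.43° + 45.00°) = -44.37°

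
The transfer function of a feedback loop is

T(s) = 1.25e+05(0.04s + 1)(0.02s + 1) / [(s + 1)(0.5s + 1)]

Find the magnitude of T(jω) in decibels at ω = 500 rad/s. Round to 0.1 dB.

At ω = 500 rad/s:
zero (1 + j500·0.04) = 1 + j20 → |·| ≈ 20.025, ∠ ≈ 87.14°
zero (1 + j500·0.02) = 1 + j10 → |·| ≈ 10.05, ∠ ≈ 84.29°
pole (1 + j500·1) = 1 + j500 → |·| ≈ 500, ∠ ≈ 89.89°
pole (1 + j500·0.5) = 1 + j250 → |·| ≈ 250, ∠ ≈ 89.77°
|T| = 1.25e+05 · 20.025 · 10.05 / (500 · 250) ≈ 201.25
Gain = 20 log₁₀(201.25) ≈ 46.07 dB

46.1 dB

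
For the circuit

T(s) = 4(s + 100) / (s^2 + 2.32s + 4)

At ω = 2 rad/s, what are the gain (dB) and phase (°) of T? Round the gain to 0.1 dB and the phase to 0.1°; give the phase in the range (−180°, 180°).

38.7 dB, -88.9°

At s = jω = j2:
zero (s+100): 100 + j2 → |·| = √(100²+2²) = √10004 ≈ 100.02, ∠ = arctan(2/100) ≈ 1.15°
quadratic: (j2)² + 2.32·j2 + 4 = 0 + j4.64 → |·| ≈ 4.64, ∠ ≈ 90.00°
|T| = 4 · 100.02 / 4.64 ≈ 86.224
Gain = 20 log₁₀(86.224) ≈ 38.71 dB
∠T = 1.15° − 90.00° = -88.85°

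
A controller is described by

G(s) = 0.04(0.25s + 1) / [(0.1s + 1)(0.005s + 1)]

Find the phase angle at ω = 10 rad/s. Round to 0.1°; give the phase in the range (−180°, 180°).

At ω = 10 rad/s:
zero (1 + j10·0.25) = 1 + j2.5 → |·| ≈ 2.6926, ∠ ≈ 68.20°
pole (1 + j10·0.1) = 1 + j1 → |·| ≈ 1.4142, ∠ ≈ 45.00°
pole (1 + j10·0.005) = 1 + j0.05 → |·| ≈ 1.0012, ∠ ≈ 2.86°
∠G = (68.20°) − (45.00° + 2.86°) = 20.34°

20.3°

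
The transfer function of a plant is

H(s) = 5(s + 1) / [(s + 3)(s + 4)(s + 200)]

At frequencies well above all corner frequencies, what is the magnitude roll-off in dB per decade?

Each pole contributes −20 dB/decade at high frequency; each zero contributes +20 dB/decade.
Net: 1 zero(s) − 3 pole(s) → -40 dB/decade.

-40 dB/decade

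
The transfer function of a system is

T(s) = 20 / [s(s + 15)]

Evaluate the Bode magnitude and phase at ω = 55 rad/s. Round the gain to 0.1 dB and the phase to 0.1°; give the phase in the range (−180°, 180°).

At s = jω = j55:
pole (s+15): 15 + j55 → |·| = √(15²+55²) = √3250 ≈ 57.009, ∠ = arctan(55/15) ≈ 74.74°
pole at origin: |s| = 55, ∠ = 90.00° (in denominator)
|T| = 20 / 3135.5 ≈ 0.0063786
Gain = 20 log₁₀(0.0063786) ≈ -43.91 dB
∠T = 0.00° − 164.74° = -164.74°

-43.9 dB, -164.7°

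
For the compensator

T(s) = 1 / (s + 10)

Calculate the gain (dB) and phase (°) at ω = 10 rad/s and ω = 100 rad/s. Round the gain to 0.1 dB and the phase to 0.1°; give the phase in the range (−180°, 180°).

ω = 10: -23.0 dB, -45.0°; ω = 100: -40.0 dB, -84.3°

Substitute s = j10:
Numerator: 1 = 1 + j0
Denominator: (j10) + 10 = 10 + j10
|N| = √(1² + 0²) ≈ 1, ∠N ≈ 0.00°
|D| = √(10² + 10²) ≈ 14.142, ∠D ≈ 45.00°
|T| = 1 / 14.142 ≈ 0.070711
Gain = 20 log₁₀(0.070711) ≈ -23.01 dB
∠T = 0.00° − 45.00° = -45.00°

Substitute s = j100:
Numerator: 1 = 1 + j0
Denominator: (j100) + 10 = 10 + j100
|N| = √(1² + 0²) ≈ 1, ∠N ≈ 0.00°
|D| = √(10² + 100²) ≈ 100.5, ∠D ≈ 84.29°
|T| = 1 / 100.5 ≈ 0.0099502
Gain = 20 log₁₀(0.0099502) ≈ -40.04 dB
∠T = 0.00° − 84.29° = -84.29°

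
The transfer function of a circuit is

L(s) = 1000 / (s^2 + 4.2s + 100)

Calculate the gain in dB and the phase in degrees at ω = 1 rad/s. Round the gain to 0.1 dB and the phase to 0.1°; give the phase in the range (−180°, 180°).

20.1 dB, -2.4°

At s = jω = j1:
quadratic: (j1)² + 4.2·j1 + 100 = 99 + j4.2 → |·| ≈ 99.089, ∠ ≈ 2.43°
|L| = 1000 / 99.089 ≈ 10.092
Gain = 20 log₁₀(10.092) ≈ 20.08 dB
∠L = 0.00° − 2.43° = -2.43°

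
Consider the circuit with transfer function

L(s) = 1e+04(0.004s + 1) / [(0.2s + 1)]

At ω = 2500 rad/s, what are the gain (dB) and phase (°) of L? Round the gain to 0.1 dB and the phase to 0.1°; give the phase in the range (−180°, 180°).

At ω = 2500 rad/s:
zero (1 + j2500·0.004) = 1 + j10 → |·| ≈ 10.05, ∠ ≈ 84.29°
pole (1 + j2500·0.2) = 1 + j500 → |·| ≈ 500, ∠ ≈ 89.89°
|L| = 1e+04 · 10.05 / (500) ≈ 201
Gain = 20 log₁₀(201) ≈ 46.06 dB
∠L = (84.29°) − (89.89°) = -5.60°

46.1 dB, -5.6°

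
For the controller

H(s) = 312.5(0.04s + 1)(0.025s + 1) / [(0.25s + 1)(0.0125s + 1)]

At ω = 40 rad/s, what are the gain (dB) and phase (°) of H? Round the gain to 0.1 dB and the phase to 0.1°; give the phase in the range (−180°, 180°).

37.4 dB, -7.9°

At ω = 40 rad/s:
zero (1 + j40·0.04) = 1 + j1.6 → |·| ≈ 1.8868, ∠ ≈ 57.99°
zero (1 + j40·0.025) = 1 + j1 → |·| ≈ 1.4142, ∠ ≈ 45.00°
pole (1 + j40·0.25) = 1 + j10 → |·| ≈ 10.05, ∠ ≈ 84.29°
pole (1 + j40·0.0125) = 1 + j0.5 → |·| ≈ 1.118, ∠ ≈ 26.57°
|H| = 312.5 · 1.8868 · 1.4142 / (10.05 · 1.118) ≈ 74.213
Gain = 20 log₁₀(74.213) ≈ 37.41 dB
∠H = (57.99° + 45.00°) − (84.29° + 26.57°) = -7.87°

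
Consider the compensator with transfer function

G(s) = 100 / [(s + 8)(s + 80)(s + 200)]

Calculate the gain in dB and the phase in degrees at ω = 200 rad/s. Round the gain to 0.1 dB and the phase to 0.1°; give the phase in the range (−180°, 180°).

-101.7 dB, 159.1°

At s = jω = j200:
pole (s+8): 8 + j200 → |·| = √(8²+200²) = √40064 ≈ 200.16, ∠ = arctan(200/8) ≈ 87.71°
pole (s+80): 80 + j200 → |·| = √(80²+200²) = √46400 ≈ 215.41, ∠ = arctan(200/80) ≈ 68.20°
pole (s+200): 200 + j200 → |·| = √(200²+200²) = √80000 ≈ 282.84, ∠ = arctan(200/200) ≈ 45.00°
|G| = 100 / 1.2195e+07 ≈ 8.2001e-06
Gain = 20 log₁₀(8.2001e-06) ≈ -101.72 dB
∠G = 0.00° − 200.91° = -200.91° ≡ 159.09° (principal value)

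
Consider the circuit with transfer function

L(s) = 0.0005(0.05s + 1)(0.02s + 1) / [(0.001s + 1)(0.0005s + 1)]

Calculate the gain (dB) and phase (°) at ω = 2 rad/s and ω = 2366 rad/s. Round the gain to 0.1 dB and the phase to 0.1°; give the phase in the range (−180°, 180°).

ω = 2: -66.0 dB, 7.8°; ω = 2366: -3.1 dB, 61.4°

At ω = 2 rad/s:
zero (1 + j2·0.05) = 1 + j0.1 → |·| ≈ 1.005, ∠ ≈ 5.71°
zero (1 + j2·0.02) = 1 + j0.04 → |·| ≈ 1.0008, ∠ ≈ 2.29°
pole (1 + j2·0.001) = 1 + j0.002 → |·| ≈ 1, ∠ ≈ 0.11°
pole (1 + j2·0.0005) = 1 + j0.001 → |·| ≈ 1, ∠ ≈ 0.06°
|L| = 0.0005 · 1.005 · 1.0008 / (1 · 1) ≈ 0.0005029
Gain = 20 log₁₀(0.0005029) ≈ -65.97 dB
∠L = (5.71° + 2.29°) − (0.11° + 0.06°) = 7.83°

At ω = 2366 rad/s:
zero (1 + j2366·0.05) = 1 + j118.3 → |·| ≈ 118.3, ∠ ≈ 89.52°
zero (1 + j2366·0.02) = 1 + j47.32 → |·| ≈ 47.331, ∠ ≈ 88.79°
pole (1 + j2366·0.001) = 1 + j2.366 → |·| ≈ 2.5686, ∠ ≈ 67.09°
pole (1 + j2366·0.0005) = 1 + j1.183 → |·| ≈ 1.549, ∠ ≈ 49.79°
|L| = 0.0005 · 118.3 · 47.331 / (2.5686 · 1.549) ≈ 0.70364
Gain = 20 log₁₀(0.70364) ≈ -3.05 dB
∠L = (89.52° + 88.79°) − (67.09° + 49.79°) = 61.43°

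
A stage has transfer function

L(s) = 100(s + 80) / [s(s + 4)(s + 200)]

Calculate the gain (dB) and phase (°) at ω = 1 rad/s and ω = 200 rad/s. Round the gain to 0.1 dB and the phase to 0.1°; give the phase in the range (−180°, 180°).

ω = 1: 19.7 dB, -103.6°; ω = 200: -54.4 dB, -155.7°

At s = jω = j1:
zero (s+80): 80 + j1 → |·| = √(80²+1²) = √6401 ≈ 80.006, ∠ = arctan(1/80) ≈ 0.72°
pole (s+4): 4 + j1 → |·| = √(4²+1²) = √17 ≈ 4.1231, ∠ = arctan(1/4) ≈ 14.04°
pole (s+200): 200 + j1 → |·| = √(200²+1²) = √40001 ≈ 200, ∠ = arctan(1/200) ≈ 0.29°
pole at origin: |s| = 1, ∠ = 90.00° (in denominator)
|L| = 100 · 80.006 / 824.62 ≈ 9.7022
Gain = 20 log₁₀(9.7022) ≈ 19.74 dB
∠L = 0.72° − 104.33° = -103.61°

At s = jω = j200:
zero (s+80): 80 + j200 → |·| = √(80²+200²) = √46400 ≈ 215.41, ∠ = arctan(200/80) ≈ 68.20°
pole (s+4): 4 + j200 → |·| = √(4²+200²) = √40016 ≈ 200.04, ∠ = arctan(200/4) ≈ 88.85°
pole (s+200): 200 + j200 → |·| = √(200²+200²) = √80000 ≈ 282.84, ∠ = arctan(200/200) ≈ 45.00°
pole at origin: |s| = 200, ∠ = 90.00° (in denominator)
|L| = 100 · 215.41 / 1.1316e+07 ≈ 0.0019036
Gain = 20 log₁₀(0.0019036) ≈ -54.41 dB
∠L = 68.20° − 223.85° = -155.65°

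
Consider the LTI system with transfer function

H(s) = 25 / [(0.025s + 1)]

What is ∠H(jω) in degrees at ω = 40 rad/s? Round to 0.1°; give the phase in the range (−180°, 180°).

At ω = 40 rad/s:
pole (1 + j40·0.025) = 1 + j1 → |·| ≈ 1.4142, ∠ ≈ 45.00°
∠H = (0°) − (45.00°) = -45.00°

-45.0°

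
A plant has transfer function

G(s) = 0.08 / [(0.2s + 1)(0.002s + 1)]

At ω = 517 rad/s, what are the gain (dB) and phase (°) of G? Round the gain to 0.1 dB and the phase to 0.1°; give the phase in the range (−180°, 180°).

At ω = 517 rad/s:
pole (1 + j517·0.2) = 1 + j103.4 → |·| ≈ 103.4, ∠ ≈ 89.45°
pole (1 + j517·0.002) = 1 + j1.034 → |·| ≈ 1.4385, ∠ ≈ 45.96°
|G| = 0.08 · 1 / (103.4 · 1.4385) ≈ 0.00053785
Gain = 20 log₁₀(0.00053785) ≈ -65.39 dB
∠G = (0°) − (89.45° + 45.96°) = -135.41°

-65.4 dB, -135.4°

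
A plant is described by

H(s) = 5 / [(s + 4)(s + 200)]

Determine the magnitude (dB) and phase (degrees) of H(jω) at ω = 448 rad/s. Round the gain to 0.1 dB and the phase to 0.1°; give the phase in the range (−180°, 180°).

At s = jω = j448:
pole (s+4): 4 + j448 → |·| = √(4²+448²) = √200720 ≈ 448.02, ∠ = arctan(448/4) ≈ 89.49°
pole (s+200): 200 + j448 → |·| = √(200²+448²) = √240704 ≈ 490.62, ∠ = arctan(448/200) ≈ 65.94°
|H| = 5 / 2.1981e+05 ≈ 2.2747e-05
Gain = 20 log₁₀(2.2747e-05) ≈ -92.86 dB
∠H = 0.00° − 155.43° = -155.43°

-92.9 dB, -155.4°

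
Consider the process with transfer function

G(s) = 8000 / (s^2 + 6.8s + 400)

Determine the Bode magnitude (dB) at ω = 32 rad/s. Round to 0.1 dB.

At s = jω = j32:
quadratic: (j32)² + 6.8·j32 + 400 = -624 + j217.6 → |·| ≈ 660.85, ∠ ≈ 160.78°
|G| = 8000 / 660.85 ≈ 12.106
Gain = 20 log₁₀(12.106) ≈ 21.66 dB

21.7 dB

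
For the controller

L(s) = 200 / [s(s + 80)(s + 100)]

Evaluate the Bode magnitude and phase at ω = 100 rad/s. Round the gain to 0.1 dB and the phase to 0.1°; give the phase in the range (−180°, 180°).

At s = jω = j100:
pole (s+80): 80 + j100 → |·| = √(80²+100²) = √16400 ≈ 128.06, ∠ = arctan(100/80) ≈ 51.34°
pole (s+100): 100 + j100 → |·| = √(100²+100²) = √20000 ≈ 141.42, ∠ = arctan(100/100) ≈ 45.00°
pole at origin: |s| = 100, ∠ = 90.00° (in denominator)
|L| = 200 / 1.811e+06 ≈ 0.00011044
Gain = 20 log₁₀(0.00011044) ≈ -79.14 dB
∠L = 0.00° − 186.34° = -186.34° ≡ 173.66° (principal value)

-79.1 dB, 173.7°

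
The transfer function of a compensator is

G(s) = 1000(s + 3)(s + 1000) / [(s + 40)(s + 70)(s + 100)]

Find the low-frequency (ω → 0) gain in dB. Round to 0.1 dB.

20.6 dB

G(0) = 1000·3·1000 / (40·70·100) ≈ 10.714
20 log₁₀(10.714) ≈ 20.60 dB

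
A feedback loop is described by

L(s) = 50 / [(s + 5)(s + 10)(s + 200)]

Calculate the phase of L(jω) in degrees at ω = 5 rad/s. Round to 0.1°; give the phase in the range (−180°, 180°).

At s = jω = j5:
pole (s+5): 5 + j5 → |·| = √(5²+5²) = √50 ≈ 7.0711, ∠ = arctan(5/5) ≈ 45.00°
pole (s+10): 10 + j5 → |·| = √(10²+5²) = √125 ≈ 11.18, ∠ = arctan(5/10) ≈ 26.57°
pole (s+200): 200 + j5 → |·| = √(200²+5²) = √40025 ≈ 200.06, ∠ = arctan(5/200) ≈ 1.43°
∠L = 0.00° − 73.00° = -73.00°

-73.0°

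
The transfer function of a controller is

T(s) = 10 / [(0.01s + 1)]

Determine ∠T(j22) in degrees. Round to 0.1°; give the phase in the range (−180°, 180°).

-12.4°

At ω = 22 rad/s:
pole (1 + j22·0.01) = 1 + j0.22 → |·| ≈ 1.0239, ∠ ≈ 12.41°
∠T = (0°) − (12.41°) = -12.41°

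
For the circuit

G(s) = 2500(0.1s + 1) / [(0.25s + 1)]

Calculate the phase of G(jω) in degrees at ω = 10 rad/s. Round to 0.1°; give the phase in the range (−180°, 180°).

-23.2°

At ω = 10 rad/s:
zero (1 + j10·0.1) = 1 + j1 → |·| ≈ 1.4142, ∠ ≈ 45.00°
pole (1 + j10·0.25) = 1 + j2.5 → |·| ≈ 2.6926, ∠ ≈ 68.20°
∠G = (45.00°) − (68.20°) = -23.20°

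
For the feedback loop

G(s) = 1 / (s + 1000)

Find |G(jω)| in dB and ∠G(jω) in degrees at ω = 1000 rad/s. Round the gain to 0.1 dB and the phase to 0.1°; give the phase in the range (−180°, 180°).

Substitute s = j1000:
Numerator: 1 = 1 + j0
Denominator: (j1000) + 1000 = 1000 + j1000
|N| = √(1² + 0²) ≈ 1, ∠N ≈ 0.00°
|D| = √(1000² + 1000²) ≈ 1414.2, ∠D ≈ 45.00°
|G| = 1 / 1414.2 ≈ 0.00070711
Gain = 20 log₁₀(0.00070711) ≈ -63.01 dB
∠G = 0.00° − 45.00° = -45.00°

-63.0 dB, -45.0°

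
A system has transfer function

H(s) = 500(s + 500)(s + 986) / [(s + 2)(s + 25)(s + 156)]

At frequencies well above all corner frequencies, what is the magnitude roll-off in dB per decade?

Each pole contributes −20 dB/decade at high frequency; each zero contributes +20 dB/decade.
Net: 2 zero(s) − 3 pole(s) → -20 dB/decade.

-20 dB/decade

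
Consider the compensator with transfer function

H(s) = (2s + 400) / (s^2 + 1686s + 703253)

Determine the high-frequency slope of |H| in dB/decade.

Each pole contributes −20 dB/decade at high frequency; each zero contributes +20 dB/decade.
Net: 1 zero(s) − 2 pole(s) → -20 dB/decade.

-20 dB/decade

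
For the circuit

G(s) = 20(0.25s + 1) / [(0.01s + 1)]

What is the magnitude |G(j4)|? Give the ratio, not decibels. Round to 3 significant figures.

28.3

At ω = 4 rad/s:
zero (1 + j4·0.25) = 1 + j1 → |·| ≈ 1.4142, ∠ ≈ 45.00°
pole (1 + j4·0.01) = 1 + j0.04 → |·| ≈ 1.0008, ∠ ≈ 2.29°
|G| = 20 · 1.4142 / (1.0008) ≈ 28.261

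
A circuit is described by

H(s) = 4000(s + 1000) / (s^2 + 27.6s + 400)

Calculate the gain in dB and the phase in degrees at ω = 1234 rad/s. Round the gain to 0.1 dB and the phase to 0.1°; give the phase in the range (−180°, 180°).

12.4 dB, -127.7°

At s = jω = j1234:
zero (s+1000): 1000 + j1234 → |·| = √(1000²+1234²) = √2522756 ≈ 1588.3, ∠ = arctan(1234/1000) ≈ 50.98°
quadratic: (j1234)² + 27.6·j1234 + 400 = -1522356 + j34058.4 → |·| ≈ 1.5227e+06, ∠ ≈ 178.72°
|H| = 4000 · 1588.3 / 1.5227e+06 ≈ 4.1723
Gain = 20 log₁₀(4.1723) ≈ 12.41 dB
∠H = 50.98° − 178.72° = -127.74°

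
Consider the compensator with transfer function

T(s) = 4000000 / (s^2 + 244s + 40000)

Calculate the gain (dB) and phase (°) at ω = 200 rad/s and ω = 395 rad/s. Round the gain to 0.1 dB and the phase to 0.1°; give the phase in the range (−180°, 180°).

ω = 200: 38.3 dB, -90.0°; ω = 395: 28.5 dB, -140.3°

At s = jω = j200:
quadratic: (j200)² + 244·j200 + 40000 = 0 + j48800 → |·| ≈ 48800, ∠ ≈ 90.00°
|T| = 4000000 / 48800 ≈ 81.967
Gain = 20 log₁₀(81.967) ≈ 38.27 dB
∠T = 0.00° − 90.00° = -90.00°

At s = jω = j395:
quadratic: (j395)² + 244·j395 + 40000 = -116025 + j96380 → |·| ≈ 1.5083e+05, ∠ ≈ 140.28°
|T| = 4000000 / 1.5083e+05 ≈ 26.52
Gain = 20 log₁₀(26.52) ≈ 28.47 dB
∠T = 0.00° − 140.28° = -140.28°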